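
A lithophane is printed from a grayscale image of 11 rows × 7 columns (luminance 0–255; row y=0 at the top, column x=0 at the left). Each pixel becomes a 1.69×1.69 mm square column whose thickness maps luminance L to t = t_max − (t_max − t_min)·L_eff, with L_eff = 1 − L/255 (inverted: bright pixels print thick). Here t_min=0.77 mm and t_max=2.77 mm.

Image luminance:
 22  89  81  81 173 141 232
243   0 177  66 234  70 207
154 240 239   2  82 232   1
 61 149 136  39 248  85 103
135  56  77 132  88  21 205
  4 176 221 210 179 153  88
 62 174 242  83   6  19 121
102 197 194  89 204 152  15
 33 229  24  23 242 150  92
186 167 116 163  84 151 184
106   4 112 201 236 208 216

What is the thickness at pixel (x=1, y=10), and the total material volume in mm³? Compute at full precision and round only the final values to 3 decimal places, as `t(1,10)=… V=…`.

span = t_max - t_min = 2.77 - 0.77 = 2.000
L(1,10) = 4, L_eff = 1 - 4/255 = 0.984314 (inverted)
t(1,10) = 2.77 - 2.000·0.984314 = 0.801
Σt over all 11·7 pixels = 699139/5100 ≈ 137.0860784
V = pitch²·Σt = 1.69²·699139/5100 = 391.532

t(1,10)=0.801 V=391.532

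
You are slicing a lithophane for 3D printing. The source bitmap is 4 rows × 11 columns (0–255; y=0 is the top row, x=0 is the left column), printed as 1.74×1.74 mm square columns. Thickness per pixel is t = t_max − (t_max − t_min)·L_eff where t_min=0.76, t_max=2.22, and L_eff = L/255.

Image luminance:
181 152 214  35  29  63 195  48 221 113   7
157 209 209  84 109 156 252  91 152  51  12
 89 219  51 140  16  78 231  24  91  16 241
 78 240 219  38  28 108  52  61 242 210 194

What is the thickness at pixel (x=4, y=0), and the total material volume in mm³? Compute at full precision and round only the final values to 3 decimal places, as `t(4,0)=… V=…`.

span = t_max - t_min = 2.22 - 0.76 = 1.460
L(4,0) = 29, L_eff = 29/255 = 0.113725
t(4,0) = 2.22 - 1.460·0.113725 = 2.054
Σt over all 4·11 pixels = 66.728
V = pitch²·Σt = 1.74²·66.728 = 202.026

t(4,0)=2.054 V=202.026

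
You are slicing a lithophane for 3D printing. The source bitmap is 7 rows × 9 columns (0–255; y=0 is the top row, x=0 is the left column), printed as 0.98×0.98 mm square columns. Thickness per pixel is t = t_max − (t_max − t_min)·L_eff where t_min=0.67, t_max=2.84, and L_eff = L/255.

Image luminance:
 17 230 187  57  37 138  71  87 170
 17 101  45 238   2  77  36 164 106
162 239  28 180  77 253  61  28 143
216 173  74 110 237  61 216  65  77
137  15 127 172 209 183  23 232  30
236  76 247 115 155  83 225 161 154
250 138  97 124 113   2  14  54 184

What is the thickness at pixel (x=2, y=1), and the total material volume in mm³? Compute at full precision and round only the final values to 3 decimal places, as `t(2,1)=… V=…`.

span = t_max - t_min = 2.84 - 0.67 = 2.170
L(2,1) = 45, L_eff = 45/255 = 0.176471
t(2,1) = 2.84 - 2.170·0.176471 = 2.457
Σt over all 7·9 pixels = 720937/6375 ≈ 113.0881569
V = pitch²·Σt = 0.98²·720937/6375 = 108.610

t(2,1)=2.457 V=108.610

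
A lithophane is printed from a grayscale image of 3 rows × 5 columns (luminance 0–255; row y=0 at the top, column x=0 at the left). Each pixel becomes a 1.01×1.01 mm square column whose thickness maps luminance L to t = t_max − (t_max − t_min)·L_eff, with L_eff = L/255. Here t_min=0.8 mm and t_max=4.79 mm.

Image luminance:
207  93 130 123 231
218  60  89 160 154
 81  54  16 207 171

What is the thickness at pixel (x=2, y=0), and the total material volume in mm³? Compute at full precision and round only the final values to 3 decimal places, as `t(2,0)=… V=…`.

span = t_max - t_min = 4.79 - 0.8 = 3.990
L(2,0) = 130, L_eff = 130/255 = 0.509804
t(2,0) = 4.79 - 3.990·0.509804 = 2.756
Σt over all 3·5 pixels = 345523/8500 ≈ 40.6497647
V = pitch²·Σt = 1.01²·345523/8500 = 41.467

t(2,0)=2.756 V=41.467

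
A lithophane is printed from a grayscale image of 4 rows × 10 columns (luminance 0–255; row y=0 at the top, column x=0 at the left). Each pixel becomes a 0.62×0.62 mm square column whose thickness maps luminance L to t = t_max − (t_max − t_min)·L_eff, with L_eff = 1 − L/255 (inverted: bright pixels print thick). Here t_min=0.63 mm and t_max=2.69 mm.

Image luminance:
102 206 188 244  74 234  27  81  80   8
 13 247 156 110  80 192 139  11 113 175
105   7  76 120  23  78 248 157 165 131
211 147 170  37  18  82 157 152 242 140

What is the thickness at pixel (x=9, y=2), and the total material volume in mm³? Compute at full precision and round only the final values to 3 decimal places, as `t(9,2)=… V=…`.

t(9,2)=1.688 V=25.046

span = t_max - t_min = 2.69 - 0.63 = 2.060
L(9,2) = 131, L_eff = 1 - 131/255 = 0.486275 (inverted)
t(9,2) = 2.69 - 2.060·0.486275 = 1.688
Σt over all 4·10 pixels = 415369/6375 ≈ 65.1559216
V = pitch²·Σt = 0.62²·415369/6375 = 25.046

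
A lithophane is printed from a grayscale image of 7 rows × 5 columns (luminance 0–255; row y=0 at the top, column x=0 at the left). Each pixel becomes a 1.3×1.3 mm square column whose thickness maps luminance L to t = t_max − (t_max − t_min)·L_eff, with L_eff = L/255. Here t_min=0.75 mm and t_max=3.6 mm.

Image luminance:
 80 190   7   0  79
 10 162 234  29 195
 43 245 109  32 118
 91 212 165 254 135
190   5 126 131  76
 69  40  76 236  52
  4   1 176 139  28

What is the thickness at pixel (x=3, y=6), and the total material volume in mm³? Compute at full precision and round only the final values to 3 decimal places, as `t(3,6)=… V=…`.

t(3,6)=2.046 V=142.317

span = t_max - t_min = 3.6 - 0.75 = 2.850
L(3,6) = 139, L_eff = 139/255 = 0.545098
t(3,6) = 3.6 - 2.850·0.545098 = 2.046
Σt over all 7·5 pixels = 143159/1700 ≈ 84.2111765
V = pitch²·Σt = 1.3²·143159/1700 = 142.317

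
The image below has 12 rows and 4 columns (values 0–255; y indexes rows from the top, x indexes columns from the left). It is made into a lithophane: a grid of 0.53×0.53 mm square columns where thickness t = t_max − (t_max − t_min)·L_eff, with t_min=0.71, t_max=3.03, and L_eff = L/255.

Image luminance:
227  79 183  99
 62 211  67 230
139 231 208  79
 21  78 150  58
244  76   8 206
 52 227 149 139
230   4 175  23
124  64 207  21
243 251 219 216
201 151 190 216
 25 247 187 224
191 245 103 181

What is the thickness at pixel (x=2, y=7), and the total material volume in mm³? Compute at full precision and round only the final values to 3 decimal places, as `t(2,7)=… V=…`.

span = t_max - t_min = 3.03 - 0.71 = 2.320
L(2,7) = 207, L_eff = 207/255 = 0.811765
t(2,7) = 3.03 - 2.320·0.811765 = 1.147
Σt over all 12·4 pixels = 170614/2125 ≈ 80.2889412
V = pitch²·Σt = 0.53²·170614/2125 = 22.553

t(2,7)=1.147 V=22.553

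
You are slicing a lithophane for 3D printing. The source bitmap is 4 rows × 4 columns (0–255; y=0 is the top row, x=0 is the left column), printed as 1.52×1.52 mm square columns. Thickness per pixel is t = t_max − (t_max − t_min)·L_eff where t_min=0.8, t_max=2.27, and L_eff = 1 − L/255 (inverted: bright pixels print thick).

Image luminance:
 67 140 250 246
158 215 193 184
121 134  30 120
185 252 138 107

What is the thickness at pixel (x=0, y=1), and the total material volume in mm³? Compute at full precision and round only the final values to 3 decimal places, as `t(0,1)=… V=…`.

t(0,1)=1.711 V=63.403

span = t_max - t_min = 2.27 - 0.8 = 1.470
L(0,1) = 158, L_eff = 1 - 158/255 = 0.380392 (inverted)
t(0,1) = 2.27 - 1.470·0.380392 = 1.711
Σt over all 4·4 pixels = 11663/425 ≈ 27.4423529
V = pitch²·Σt = 1.52²·11663/425 = 63.403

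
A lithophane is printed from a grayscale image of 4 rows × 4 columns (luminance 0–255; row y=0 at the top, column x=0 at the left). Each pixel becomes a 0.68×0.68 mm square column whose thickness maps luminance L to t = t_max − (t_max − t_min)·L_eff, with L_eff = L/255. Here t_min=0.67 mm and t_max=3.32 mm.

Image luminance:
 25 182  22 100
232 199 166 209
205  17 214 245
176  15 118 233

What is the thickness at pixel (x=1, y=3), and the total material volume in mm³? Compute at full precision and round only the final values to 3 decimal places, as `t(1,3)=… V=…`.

t(1,3)=3.164 V=13.232

span = t_max - t_min = 3.32 - 0.67 = 2.650
L(1,3) = 15, L_eff = 15/255 = 0.058824
t(1,3) = 3.32 - 2.650·0.058824 = 3.164
Σt over all 4·4 pixels = 24323/850 ≈ 28.6152941
V = pitch²·Σt = 0.68²·24323/850 = 13.232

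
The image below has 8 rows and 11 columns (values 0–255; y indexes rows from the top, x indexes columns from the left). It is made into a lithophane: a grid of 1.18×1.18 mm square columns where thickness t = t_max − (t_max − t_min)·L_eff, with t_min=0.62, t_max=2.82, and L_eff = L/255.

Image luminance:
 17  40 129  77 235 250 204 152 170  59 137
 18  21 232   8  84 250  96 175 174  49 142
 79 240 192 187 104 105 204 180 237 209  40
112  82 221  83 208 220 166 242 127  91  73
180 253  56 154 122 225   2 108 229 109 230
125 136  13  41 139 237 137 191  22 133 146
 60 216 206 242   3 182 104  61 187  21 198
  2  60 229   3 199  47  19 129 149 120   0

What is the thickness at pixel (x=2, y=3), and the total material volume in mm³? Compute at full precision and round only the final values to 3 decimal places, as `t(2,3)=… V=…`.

span = t_max - t_min = 2.82 - 0.62 = 2.200
L(2,3) = 221, L_eff = 221/255 = 0.866667
t(2,3) = 2.82 - 2.200·0.866667 = 0.913
Σt over all 8·11 pixels = 189398/1275 ≈ 148.5474510
V = pitch²·Σt = 1.18²·189398/1275 = 206.837

t(2,3)=0.913 V=206.837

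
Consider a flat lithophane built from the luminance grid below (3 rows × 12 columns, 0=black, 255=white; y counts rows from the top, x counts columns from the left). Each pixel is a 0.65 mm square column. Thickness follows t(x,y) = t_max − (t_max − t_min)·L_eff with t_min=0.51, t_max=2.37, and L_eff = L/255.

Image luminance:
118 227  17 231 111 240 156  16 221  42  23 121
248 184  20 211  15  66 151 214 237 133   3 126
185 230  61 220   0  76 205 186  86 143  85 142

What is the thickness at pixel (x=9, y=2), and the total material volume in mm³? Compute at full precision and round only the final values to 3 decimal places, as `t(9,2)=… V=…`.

t(9,2)=1.327 V=21.409

span = t_max - t_min = 2.37 - 0.51 = 1.860
L(9,2) = 143, L_eff = 143/255 = 0.560784
t(9,2) = 2.37 - 1.860·0.560784 = 1.327
Σt over all 3·12 pixels = 21536/425 ≈ 50.6729412
V = pitch²·Σt = 0.65²·21536/425 = 21.409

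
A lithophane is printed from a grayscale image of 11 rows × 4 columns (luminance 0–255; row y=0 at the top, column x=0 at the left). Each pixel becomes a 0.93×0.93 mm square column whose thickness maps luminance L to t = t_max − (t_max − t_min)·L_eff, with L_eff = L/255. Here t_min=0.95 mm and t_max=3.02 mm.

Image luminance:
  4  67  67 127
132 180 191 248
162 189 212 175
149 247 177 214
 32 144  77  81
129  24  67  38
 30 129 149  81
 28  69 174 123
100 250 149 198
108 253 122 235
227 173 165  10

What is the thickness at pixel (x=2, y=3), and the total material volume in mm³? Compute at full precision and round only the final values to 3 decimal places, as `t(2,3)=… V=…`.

t(2,3)=1.583 V=73.462

span = t_max - t_min = 3.02 - 0.95 = 2.070
L(2,3) = 177, L_eff = 177/255 = 0.694118
t(2,3) = 3.02 - 2.070·0.694118 = 1.583
Σt over all 11·4 pixels = 360983/4250 ≈ 84.9371765
V = pitch²·Σt = 0.93²·360983/4250 = 73.462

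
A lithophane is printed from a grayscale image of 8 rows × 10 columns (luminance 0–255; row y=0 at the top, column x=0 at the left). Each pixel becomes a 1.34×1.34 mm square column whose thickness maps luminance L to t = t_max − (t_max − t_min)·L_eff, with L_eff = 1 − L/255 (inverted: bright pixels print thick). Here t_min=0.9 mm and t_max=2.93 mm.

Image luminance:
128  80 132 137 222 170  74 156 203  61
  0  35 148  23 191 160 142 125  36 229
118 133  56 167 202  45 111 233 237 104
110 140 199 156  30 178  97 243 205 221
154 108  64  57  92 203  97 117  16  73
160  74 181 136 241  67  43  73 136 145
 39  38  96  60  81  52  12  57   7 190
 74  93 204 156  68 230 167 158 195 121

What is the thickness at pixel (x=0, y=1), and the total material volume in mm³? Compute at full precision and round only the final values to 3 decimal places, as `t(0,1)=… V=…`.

span = t_max - t_min = 2.93 - 0.9 = 2.030
L(0,1) = 0, L_eff = 1 - 0/255 = 1.000000 (inverted)
t(0,1) = 2.93 - 2.030·1.000000 = 0.900
Σt over all 8·10 pixels = 954929/6375 ≈ 149.7927843
V = pitch²·Σt = 1.34²·954929/6375 = 268.968

t(0,1)=0.900 V=268.968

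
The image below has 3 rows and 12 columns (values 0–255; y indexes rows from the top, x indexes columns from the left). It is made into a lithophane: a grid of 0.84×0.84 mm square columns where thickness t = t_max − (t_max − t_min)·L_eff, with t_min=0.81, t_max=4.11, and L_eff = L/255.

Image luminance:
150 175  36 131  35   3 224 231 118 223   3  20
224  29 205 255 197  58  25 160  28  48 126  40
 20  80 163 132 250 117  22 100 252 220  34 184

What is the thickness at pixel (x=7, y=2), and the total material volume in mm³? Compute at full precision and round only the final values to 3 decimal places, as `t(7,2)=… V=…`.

span = t_max - t_min = 4.11 - 0.81 = 3.300
L(7,2) = 100, L_eff = 100/255 = 0.392157
t(7,2) = 4.11 - 3.300·0.392157 = 2.816
Σt over all 3·12 pixels = 92.08
V = pitch²·Σt = 0.84²·92.08 = 64.972

t(7,2)=2.816 V=64.972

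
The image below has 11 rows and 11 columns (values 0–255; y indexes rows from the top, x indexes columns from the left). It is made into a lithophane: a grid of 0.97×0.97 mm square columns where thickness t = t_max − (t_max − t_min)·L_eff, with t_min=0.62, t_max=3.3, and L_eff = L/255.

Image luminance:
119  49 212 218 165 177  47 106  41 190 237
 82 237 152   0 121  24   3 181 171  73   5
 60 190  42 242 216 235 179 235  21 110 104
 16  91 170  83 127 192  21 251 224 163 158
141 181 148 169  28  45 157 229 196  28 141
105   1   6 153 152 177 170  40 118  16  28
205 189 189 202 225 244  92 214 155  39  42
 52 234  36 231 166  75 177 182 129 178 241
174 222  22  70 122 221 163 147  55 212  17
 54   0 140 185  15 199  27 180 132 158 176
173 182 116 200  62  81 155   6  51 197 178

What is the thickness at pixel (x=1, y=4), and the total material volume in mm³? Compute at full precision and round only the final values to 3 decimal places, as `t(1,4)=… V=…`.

span = t_max - t_min = 3.3 - 0.62 = 2.680
L(1,4) = 181, L_eff = 181/255 = 0.709804
t(1,4) = 3.3 - 2.680·0.709804 = 1.398
Σt over all 11·11 pixels = 2979503/12750 ≈ 233.6865098
V = pitch²·Σt = 0.97²·2979503/12750 = 219.876

t(1,4)=1.398 V=219.876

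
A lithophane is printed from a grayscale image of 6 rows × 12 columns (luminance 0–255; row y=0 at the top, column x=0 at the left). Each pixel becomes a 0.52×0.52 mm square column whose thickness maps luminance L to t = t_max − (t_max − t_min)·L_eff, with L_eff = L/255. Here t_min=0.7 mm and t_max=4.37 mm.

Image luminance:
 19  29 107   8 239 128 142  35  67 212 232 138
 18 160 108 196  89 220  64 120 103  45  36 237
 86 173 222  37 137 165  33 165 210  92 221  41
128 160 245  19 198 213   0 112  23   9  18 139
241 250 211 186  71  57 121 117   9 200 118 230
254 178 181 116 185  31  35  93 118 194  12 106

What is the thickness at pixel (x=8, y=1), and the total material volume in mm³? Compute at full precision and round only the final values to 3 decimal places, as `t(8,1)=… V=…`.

span = t_max - t_min = 4.37 - 0.7 = 3.670
L(8,1) = 103, L_eff = 103/255 = 0.403922
t(8,1) = 4.37 - 3.670·0.403922 = 2.888
Σt over all 6·12 pixels = 1188154/6375 ≈ 186.3770980
V = pitch²·Σt = 0.52²·1188154/6375 = 50.396

t(8,1)=2.888 V=50.396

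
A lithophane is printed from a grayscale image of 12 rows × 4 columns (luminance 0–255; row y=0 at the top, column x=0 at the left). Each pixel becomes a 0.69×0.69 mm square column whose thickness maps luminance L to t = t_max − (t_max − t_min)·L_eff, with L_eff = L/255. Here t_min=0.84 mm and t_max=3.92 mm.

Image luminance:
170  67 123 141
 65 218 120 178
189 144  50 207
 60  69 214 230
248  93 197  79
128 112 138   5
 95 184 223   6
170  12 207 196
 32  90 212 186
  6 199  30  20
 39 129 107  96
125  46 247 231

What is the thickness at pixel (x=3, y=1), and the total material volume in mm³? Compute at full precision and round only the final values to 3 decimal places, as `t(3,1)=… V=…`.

t(3,1)=1.770 V=54.315

span = t_max - t_min = 3.92 - 0.84 = 3.080
L(3,1) = 178, L_eff = 178/255 = 0.698039
t(3,1) = 3.92 - 3.080·0.698039 = 1.770
Σt over all 12·4 pixels = 727279/6375 ≈ 114.0829804
V = pitch²·Σt = 0.69²·727279/6375 = 54.315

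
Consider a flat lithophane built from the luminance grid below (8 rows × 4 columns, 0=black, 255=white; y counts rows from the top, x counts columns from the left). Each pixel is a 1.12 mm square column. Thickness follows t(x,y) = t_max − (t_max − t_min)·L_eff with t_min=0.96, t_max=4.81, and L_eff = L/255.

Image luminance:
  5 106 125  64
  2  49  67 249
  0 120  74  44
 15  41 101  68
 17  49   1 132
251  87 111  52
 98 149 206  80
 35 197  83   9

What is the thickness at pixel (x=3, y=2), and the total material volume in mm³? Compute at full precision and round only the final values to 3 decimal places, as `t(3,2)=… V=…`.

t(3,2)=4.146 V=142.188

span = t_max - t_min = 4.81 - 0.96 = 3.850
L(3,2) = 44, L_eff = 44/255 = 0.172549
t(3,2) = 4.81 - 3.850·0.172549 = 4.146
Σt over all 8·4 pixels = 578093/5100 ≈ 113.3515686
V = pitch²·Σt = 1.12²·578093/5100 = 142.188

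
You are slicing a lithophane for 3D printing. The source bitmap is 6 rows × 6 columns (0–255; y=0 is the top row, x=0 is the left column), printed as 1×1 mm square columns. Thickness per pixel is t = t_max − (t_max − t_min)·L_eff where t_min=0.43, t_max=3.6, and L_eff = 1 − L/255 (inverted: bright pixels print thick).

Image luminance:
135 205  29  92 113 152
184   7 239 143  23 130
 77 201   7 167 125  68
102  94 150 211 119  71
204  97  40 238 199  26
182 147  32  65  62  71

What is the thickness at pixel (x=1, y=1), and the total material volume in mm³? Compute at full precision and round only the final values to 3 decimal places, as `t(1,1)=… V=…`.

span = t_max - t_min = 3.6 - 0.43 = 3.170
L(1,1) = 7, L_eff = 1 - 7/255 = 0.972549 (inverted)
t(1,1) = 3.6 - 3.170·0.972549 = 0.517
Σt over all 6·6 pixels = 1728359/25500 ≈ 67.7787843
V = pitch²·Σt = 1²·1728359/25500 = 67.779

t(1,1)=0.517 V=67.779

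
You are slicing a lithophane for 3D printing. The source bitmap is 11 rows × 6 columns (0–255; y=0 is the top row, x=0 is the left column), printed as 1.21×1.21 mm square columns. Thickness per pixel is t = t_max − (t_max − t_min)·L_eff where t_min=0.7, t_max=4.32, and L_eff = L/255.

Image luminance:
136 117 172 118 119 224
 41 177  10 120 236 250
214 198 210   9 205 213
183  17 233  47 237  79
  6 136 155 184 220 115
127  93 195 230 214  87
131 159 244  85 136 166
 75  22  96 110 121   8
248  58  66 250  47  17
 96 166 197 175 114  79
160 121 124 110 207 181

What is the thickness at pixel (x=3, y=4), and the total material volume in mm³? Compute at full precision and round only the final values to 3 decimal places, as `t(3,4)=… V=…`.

t(3,4)=1.708 V=228.389

span = t_max - t_min = 4.32 - 0.7 = 3.620
L(3,4) = 184, L_eff = 184/255 = 0.721569
t(3,4) = 4.32 - 3.620·0.721569 = 1.708
Σt over all 11·6 pixels = 331484/2125 ≈ 155.9924706
V = pitch²·Σt = 1.21²·331484/2125 = 228.389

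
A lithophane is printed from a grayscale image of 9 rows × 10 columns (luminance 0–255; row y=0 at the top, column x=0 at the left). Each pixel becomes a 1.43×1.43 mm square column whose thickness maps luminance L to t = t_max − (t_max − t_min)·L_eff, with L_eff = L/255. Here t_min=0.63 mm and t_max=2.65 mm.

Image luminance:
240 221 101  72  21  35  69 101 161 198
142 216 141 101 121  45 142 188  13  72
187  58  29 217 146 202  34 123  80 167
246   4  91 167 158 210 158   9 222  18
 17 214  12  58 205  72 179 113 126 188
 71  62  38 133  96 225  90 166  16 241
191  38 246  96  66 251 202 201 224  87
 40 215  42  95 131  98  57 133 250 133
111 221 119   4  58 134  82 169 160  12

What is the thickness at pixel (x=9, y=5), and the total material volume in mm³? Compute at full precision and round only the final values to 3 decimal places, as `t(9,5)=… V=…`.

span = t_max - t_min = 2.65 - 0.63 = 2.020
L(9,5) = 241, L_eff = 241/255 = 0.945098
t(9,5) = 2.65 - 2.020·0.945098 = 0.741
Σt over all 9·10 pixels = 1918361/12750 ≈ 150.4596863
V = pitch²·Σt = 1.43²·1918361/12750 = 307.675

t(9,5)=0.741 V=307.675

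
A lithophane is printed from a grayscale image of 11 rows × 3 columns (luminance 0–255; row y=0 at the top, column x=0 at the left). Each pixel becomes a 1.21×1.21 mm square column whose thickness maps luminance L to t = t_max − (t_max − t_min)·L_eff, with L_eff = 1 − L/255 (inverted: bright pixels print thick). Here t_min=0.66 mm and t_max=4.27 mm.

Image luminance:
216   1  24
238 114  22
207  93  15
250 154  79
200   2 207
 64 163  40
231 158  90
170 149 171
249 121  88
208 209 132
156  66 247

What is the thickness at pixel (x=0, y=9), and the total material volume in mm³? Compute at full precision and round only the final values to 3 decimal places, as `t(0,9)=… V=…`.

span = t_max - t_min = 4.27 - 0.66 = 3.610
L(0,9) = 208, L_eff = 1 - 208/255 = 0.184314 (inverted)
t(0,9) = 4.27 - 3.610·0.184314 = 3.605
Σt over all 11·3 pixels = 548041/6375 ≈ 85.9672157
V = pitch²·Σt = 1.21²·548041/6375 = 125.865

t(0,9)=3.605 V=125.865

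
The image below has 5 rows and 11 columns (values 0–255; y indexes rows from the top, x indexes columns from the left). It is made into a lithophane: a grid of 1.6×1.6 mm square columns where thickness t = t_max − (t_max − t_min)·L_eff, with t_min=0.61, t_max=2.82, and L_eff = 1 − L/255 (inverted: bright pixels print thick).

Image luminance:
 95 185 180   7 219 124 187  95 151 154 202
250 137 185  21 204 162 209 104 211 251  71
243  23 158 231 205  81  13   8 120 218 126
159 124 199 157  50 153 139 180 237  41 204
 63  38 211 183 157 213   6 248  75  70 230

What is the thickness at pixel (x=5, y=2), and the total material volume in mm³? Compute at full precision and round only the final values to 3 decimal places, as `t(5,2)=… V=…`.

t(5,2)=1.312 V=262.649

span = t_max - t_min = 2.82 - 0.61 = 2.210
L(5,2) = 81, L_eff = 1 - 81/255 = 0.682353 (inverted)
t(5,2) = 2.82 - 2.210·0.682353 = 1.312
Σt over all 5·11 pixels = 38474/375 ≈ 102.5973333
V = pitch²·Σt = 1.6²·38474/375 = 262.649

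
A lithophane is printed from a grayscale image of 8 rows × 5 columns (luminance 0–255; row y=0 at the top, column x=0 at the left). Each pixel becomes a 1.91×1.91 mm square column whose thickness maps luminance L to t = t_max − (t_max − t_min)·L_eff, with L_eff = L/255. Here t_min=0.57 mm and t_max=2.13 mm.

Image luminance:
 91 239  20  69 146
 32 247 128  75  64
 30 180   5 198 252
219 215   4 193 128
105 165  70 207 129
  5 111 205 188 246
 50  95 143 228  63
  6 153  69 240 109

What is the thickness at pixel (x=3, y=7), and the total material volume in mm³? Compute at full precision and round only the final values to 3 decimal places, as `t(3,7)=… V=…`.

t(3,7)=0.662 V=196.506

span = t_max - t_min = 2.13 - 0.57 = 1.560
L(3,7) = 240, L_eff = 240/255 = 0.941176
t(3,7) = 2.13 - 1.560·0.941176 = 0.662
Σt over all 8·5 pixels = 114464/2125 ≈ 53.8654118
V = pitch²·Σt = 1.91²·114464/2125 = 196.506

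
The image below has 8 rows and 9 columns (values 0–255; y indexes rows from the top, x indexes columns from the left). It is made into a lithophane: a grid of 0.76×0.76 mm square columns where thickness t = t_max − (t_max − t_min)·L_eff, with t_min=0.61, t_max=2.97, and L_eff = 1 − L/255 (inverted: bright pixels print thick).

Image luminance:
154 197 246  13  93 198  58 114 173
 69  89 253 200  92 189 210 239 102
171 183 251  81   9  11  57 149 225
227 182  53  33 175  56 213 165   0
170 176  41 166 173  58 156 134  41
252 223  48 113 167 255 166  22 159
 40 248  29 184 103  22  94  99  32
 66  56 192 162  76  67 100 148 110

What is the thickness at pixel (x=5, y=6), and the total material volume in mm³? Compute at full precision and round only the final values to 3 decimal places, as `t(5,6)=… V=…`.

t(5,6)=0.814 V=74.965

span = t_max - t_min = 2.97 - 0.61 = 2.360
L(5,6) = 22, L_eff = 1 - 22/255 = 0.913725 (inverted)
t(5,6) = 2.97 - 2.360·0.913725 = 0.814
Σt over all 8·9 pixels = 827392/6375 ≈ 129.7869804
V = pitch²·Σt = 0.76²·827392/6375 = 74.965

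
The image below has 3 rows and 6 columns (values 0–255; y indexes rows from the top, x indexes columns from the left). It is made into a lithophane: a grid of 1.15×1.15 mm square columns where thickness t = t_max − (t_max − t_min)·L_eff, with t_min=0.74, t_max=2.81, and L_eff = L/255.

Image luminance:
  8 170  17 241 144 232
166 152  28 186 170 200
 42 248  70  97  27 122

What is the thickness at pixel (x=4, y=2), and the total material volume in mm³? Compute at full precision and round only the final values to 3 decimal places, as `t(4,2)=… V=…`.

t(4,2)=2.591 V=41.985

span = t_max - t_min = 2.81 - 0.74 = 2.070
L(4,2) = 27, L_eff = 27/255 = 0.105882
t(4,2) = 2.81 - 2.070·0.105882 = 2.591
Σt over all 3·6 pixels = 5397/170 ≈ 31.7470588
V = pitch²·Σt = 1.15²·5397/170 = 41.985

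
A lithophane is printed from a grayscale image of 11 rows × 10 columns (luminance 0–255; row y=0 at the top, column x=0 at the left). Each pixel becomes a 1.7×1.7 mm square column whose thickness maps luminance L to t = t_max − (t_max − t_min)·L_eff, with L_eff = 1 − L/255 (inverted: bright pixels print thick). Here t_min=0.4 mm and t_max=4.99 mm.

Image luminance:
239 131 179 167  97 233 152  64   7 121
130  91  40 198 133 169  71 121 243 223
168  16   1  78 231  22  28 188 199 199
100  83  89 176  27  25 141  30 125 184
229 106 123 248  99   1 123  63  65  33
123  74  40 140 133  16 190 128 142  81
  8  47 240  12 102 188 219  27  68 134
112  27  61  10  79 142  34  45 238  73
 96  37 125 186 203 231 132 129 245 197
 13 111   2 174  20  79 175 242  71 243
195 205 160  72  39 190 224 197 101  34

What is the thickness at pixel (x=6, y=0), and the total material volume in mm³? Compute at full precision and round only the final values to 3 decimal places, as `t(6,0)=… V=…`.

span = t_max - t_min = 4.99 - 0.4 = 4.590
L(6,0) = 152, L_eff = 1 - 152/255 = 0.403922 (inverted)
t(6,0) = 4.99 - 4.590·0.403922 = 3.136
Σt over all 11·10 pixels = 279.26
V = pitch²·Σt = 1.7²·279.26 = 807.061

t(6,0)=3.136 V=807.061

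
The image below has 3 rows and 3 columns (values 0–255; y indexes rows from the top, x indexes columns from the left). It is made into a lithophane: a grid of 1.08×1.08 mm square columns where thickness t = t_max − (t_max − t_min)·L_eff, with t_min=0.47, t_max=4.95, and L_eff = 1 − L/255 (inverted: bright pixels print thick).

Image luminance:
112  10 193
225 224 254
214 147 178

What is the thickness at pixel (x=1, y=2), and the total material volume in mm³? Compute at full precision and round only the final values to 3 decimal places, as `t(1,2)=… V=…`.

t(1,2)=3.053 V=36.840

span = t_max - t_min = 4.95 - 0.47 = 4.480
L(1,2) = 147, L_eff = 1 - 147/255 = 0.423529 (inverted)
t(1,2) = 4.95 - 4.480·0.423529 = 3.053
Σt over all 3·3 pixels = 268467/8500 ≈ 31.5843529
V = pitch²·Σt = 1.08²·268467/8500 = 36.840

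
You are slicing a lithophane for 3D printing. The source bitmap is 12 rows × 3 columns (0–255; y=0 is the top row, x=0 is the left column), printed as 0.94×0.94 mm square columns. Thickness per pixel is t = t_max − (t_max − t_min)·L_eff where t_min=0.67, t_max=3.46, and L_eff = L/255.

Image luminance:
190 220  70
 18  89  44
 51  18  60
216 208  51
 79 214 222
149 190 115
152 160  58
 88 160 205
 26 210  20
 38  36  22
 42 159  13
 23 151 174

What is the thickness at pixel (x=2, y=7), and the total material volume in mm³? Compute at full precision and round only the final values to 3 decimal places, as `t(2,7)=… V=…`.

t(2,7)=1.217 V=71.961

span = t_max - t_min = 3.46 - 0.67 = 2.790
L(2,7) = 205, L_eff = 205/255 = 0.803922
t(2,7) = 3.46 - 2.790·0.803922 = 1.217
Σt over all 12·3 pixels = 692247/8500 ≈ 81.4408235
V = pitch²·Σt = 0.94²·692247/8500 = 71.961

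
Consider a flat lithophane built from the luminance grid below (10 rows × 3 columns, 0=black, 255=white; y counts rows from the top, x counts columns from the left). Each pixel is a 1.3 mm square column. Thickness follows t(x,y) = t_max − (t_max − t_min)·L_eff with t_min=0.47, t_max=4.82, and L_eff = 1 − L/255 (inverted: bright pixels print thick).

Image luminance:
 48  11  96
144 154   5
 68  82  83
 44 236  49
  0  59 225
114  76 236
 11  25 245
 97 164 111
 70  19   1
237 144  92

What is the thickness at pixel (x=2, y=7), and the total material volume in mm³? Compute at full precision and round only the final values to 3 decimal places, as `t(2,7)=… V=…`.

span = t_max - t_min = 4.82 - 0.47 = 4.350
L(2,7) = 111, L_eff = 1 - 111/255 = 0.564706 (inverted)
t(2,7) = 4.82 - 4.350·0.564706 = 2.364
Σt over all 10·3 pixels = 27351/425 ≈ 64.3552941
V = pitch²·Σt = 1.3²·27351/425 = 108.760

t(2,7)=2.364 V=108.760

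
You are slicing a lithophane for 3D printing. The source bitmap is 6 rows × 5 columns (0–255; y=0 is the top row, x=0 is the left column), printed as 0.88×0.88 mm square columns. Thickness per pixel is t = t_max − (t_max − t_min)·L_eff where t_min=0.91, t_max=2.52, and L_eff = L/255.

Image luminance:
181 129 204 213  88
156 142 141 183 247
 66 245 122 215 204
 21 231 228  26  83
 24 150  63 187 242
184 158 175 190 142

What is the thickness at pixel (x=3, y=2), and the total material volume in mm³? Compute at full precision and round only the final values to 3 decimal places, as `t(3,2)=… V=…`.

span = t_max - t_min = 2.52 - 0.91 = 1.610
L(3,2) = 215, L_eff = 215/255 = 0.843137
t(3,2) = 2.52 - 1.610·0.843137 = 1.163
Σt over all 6·5 pixels = 59038/1275 ≈ 46.3043137
V = pitch²·Σt = 0.88²·59038/1275 = 35.858

t(3,2)=1.163 V=35.858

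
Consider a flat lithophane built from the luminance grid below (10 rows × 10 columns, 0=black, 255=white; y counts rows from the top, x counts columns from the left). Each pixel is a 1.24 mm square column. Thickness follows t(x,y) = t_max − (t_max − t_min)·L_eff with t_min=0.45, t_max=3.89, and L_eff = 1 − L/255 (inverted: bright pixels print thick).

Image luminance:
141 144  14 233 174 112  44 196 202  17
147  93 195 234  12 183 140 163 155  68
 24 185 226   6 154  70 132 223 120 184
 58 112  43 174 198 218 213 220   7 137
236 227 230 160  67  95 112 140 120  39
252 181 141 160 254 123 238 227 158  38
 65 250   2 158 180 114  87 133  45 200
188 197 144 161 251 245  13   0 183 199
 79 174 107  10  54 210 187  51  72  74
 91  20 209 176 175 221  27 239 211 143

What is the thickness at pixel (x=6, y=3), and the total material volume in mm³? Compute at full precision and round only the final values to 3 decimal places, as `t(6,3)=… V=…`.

span = t_max - t_min = 3.89 - 0.45 = 3.440
L(6,3) = 213, L_eff = 1 - 213/255 = 0.164706 (inverted)
t(6,3) = 3.89 - 3.440·0.164706 = 3.323
Σt over all 10·10 pixels = 494493/2125 ≈ 232.7025882
V = pitch²·Σt = 1.24²·494493/2125 = 357.803

t(6,3)=3.323 V=357.803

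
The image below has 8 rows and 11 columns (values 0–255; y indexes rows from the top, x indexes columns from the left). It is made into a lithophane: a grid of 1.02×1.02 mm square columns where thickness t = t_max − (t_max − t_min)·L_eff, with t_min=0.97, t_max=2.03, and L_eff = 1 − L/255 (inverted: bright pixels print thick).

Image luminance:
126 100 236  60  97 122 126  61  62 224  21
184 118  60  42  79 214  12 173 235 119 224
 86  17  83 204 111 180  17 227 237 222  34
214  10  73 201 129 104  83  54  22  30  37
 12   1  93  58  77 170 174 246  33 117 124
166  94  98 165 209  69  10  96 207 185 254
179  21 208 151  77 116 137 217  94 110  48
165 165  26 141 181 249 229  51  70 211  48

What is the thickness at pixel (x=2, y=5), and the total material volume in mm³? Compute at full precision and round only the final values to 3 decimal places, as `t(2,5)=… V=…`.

span = t_max - t_min = 2.03 - 0.97 = 1.060
L(2,5) = 98, L_eff = 1 - 98/255 = 0.615686 (inverted)
t(2,5) = 2.03 - 1.060·0.615686 = 1.377
Σt over all 8·11 pixels = 825653/6375 ≈ 129.5141961
V = pitch²·Σt = 1.02²·825653/6375 = 134.747

t(2,5)=1.377 V=134.747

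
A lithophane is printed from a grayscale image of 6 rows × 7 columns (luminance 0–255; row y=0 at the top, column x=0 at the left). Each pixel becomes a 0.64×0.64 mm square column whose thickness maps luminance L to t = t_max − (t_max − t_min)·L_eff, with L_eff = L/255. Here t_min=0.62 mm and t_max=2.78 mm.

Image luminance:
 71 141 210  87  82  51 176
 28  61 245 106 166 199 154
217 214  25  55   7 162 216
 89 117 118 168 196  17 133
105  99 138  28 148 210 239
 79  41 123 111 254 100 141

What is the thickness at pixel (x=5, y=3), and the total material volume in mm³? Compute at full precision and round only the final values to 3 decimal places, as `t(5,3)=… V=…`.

span = t_max - t_min = 2.78 - 0.62 = 2.160
L(5,3) = 17, L_eff = 17/255 = 0.066667
t(5,3) = 2.78 - 2.160·0.066667 = 2.636
Σt over all 6·7 pixels = 152229/2125 ≈ 71.6371765
V = pitch²·Σt = 0.64²·152229/2125 = 29.343

t(5,3)=2.636 V=29.343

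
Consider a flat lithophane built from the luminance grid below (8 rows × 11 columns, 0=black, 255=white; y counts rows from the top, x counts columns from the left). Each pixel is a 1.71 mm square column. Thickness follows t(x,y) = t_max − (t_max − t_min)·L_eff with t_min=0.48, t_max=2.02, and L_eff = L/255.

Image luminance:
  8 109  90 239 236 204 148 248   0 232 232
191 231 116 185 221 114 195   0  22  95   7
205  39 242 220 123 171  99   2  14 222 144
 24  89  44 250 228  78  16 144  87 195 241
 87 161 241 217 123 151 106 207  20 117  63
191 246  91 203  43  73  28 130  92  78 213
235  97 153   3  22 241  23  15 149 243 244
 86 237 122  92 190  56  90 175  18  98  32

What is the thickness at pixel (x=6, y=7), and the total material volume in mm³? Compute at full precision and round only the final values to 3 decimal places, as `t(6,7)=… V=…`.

t(6,7)=1.476 V=316.671

span = t_max - t_min = 2.02 - 0.48 = 1.540
L(6,7) = 90, L_eff = 90/255 = 0.352941
t(6,7) = 2.02 - 1.540·0.352941 = 1.476
Σt over all 8·11 pixels = 230131/2125 ≈ 108.2969412
V = pitch²·Σt = 1.71²·230131/2125 = 316.671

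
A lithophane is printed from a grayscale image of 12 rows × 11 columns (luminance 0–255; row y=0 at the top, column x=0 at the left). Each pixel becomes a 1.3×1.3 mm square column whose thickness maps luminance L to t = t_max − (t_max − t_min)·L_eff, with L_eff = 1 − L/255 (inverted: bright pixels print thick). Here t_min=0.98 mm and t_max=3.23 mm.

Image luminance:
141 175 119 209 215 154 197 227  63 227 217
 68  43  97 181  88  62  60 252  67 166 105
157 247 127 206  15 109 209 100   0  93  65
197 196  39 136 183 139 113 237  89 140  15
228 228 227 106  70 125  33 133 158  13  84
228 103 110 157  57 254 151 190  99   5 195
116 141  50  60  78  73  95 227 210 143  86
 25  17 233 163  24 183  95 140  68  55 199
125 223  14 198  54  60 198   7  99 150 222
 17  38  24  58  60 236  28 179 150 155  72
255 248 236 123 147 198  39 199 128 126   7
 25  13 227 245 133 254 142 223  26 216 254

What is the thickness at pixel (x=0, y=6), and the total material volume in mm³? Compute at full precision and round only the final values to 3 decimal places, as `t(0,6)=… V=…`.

span = t_max - t_min = 3.23 - 0.98 = 2.250
L(0,6) = 116, L_eff = 1 - 116/255 = 0.545098 (inverted)
t(0,6) = 3.23 - 2.250·0.545098 = 2.004
Σt over all 12·11 pixels = 478077/1700 ≈ 281.2217647
V = pitch²·Σt = 1.3²·478077/1700 = 475.265

t(0,6)=2.004 V=475.265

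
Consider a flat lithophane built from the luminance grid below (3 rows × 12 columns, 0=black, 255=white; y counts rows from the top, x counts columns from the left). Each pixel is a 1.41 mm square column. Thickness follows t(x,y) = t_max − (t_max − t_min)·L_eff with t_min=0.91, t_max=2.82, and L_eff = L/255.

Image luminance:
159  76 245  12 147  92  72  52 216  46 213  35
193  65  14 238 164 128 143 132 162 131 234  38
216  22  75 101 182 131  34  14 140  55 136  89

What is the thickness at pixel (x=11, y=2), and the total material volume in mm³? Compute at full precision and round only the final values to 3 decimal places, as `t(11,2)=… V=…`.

t(11,2)=2.153 V=139.259

span = t_max - t_min = 2.82 - 0.91 = 1.910
L(11,2) = 89, L_eff = 89/255 = 0.349020
t(11,2) = 2.82 - 1.910·0.349020 = 2.153
Σt over all 3·12 pixels = 893089/12750 ≈ 70.0461961
V = pitch²·Σt = 1.41²·893089/12750 = 139.259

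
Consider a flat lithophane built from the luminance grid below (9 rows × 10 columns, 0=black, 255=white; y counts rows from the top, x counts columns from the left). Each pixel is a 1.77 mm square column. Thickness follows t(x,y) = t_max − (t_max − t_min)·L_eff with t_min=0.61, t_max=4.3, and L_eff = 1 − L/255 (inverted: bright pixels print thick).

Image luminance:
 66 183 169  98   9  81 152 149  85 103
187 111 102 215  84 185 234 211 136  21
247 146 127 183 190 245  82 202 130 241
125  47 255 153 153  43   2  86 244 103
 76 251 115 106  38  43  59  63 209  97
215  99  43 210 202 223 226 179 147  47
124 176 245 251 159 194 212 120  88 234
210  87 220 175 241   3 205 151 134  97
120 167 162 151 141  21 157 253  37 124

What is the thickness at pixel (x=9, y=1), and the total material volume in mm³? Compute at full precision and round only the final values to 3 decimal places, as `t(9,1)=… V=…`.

t(9,1)=0.914 V=756.454

span = t_max - t_min = 4.3 - 0.61 = 3.690
L(9,1) = 21, L_eff = 1 - 21/255 = 0.917647 (inverted)
t(9,1) = 4.3 - 3.690·0.917647 = 0.914
Σt over all 9·10 pixels = 1026183/4250 ≈ 241.4548235
V = pitch²·Σt = 1.77²·1026183/4250 = 756.454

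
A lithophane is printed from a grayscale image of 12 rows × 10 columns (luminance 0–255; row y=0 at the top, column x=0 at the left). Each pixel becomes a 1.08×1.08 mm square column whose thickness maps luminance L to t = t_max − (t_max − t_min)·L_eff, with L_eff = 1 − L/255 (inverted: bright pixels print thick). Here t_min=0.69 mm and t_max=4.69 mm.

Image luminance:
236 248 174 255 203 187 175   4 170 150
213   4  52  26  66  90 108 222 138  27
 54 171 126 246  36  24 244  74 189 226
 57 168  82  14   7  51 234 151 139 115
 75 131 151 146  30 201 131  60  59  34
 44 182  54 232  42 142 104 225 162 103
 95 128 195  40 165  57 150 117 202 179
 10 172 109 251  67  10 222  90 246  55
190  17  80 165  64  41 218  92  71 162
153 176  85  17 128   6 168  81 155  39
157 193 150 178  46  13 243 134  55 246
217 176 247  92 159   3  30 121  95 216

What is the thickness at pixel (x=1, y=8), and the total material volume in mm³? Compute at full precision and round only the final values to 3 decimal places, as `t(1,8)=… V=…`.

span = t_max - t_min = 4.69 - 0.69 = 4.000
L(1,8) = 17, L_eff = 1 - 17/255 = 0.933333 (inverted)
t(1,8) = 4.69 - 4.000·0.933333 = 0.957
Σt over all 12·10 pixels = 80726/255 ≈ 316.5725490
V = pitch²·Σt = 1.08²·80726/255 = 369.250

t(1,8)=0.957 V=369.250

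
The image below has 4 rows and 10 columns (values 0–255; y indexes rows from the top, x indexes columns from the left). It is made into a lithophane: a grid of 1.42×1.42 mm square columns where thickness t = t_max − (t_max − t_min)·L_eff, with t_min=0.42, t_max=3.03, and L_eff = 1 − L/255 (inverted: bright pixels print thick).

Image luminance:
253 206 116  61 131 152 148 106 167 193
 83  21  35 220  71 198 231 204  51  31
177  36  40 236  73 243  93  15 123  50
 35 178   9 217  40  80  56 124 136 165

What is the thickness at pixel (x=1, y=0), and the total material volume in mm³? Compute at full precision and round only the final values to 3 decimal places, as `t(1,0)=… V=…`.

span = t_max - t_min = 3.03 - 0.42 = 2.610
L(1,0) = 206, L_eff = 1 - 206/255 = 0.192157 (inverted)
t(1,0) = 3.03 - 2.610·0.192157 = 2.528
Σt over all 4·10 pixels = 140187/2125 ≈ 65.9703529
V = pitch²·Σt = 1.42²·140187/2125 = 133.023

t(1,0)=2.528 V=133.023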